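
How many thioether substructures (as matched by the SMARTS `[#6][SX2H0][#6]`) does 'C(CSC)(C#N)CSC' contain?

2

[#6][SX2H0][#6] is the SMARTS for a thioether: an aliphatic sulfur bridging two carbons with no H on the sulfur.
The molecule carries 2 separate instances of a methylthio ether (-SCH3) meeting every constraint; each maps to a distinct set of atoms, giving 2 matches.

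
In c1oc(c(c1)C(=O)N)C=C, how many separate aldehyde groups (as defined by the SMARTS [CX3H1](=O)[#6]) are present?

0

[CX3H1](=O)[#6] is the SMARTS for an aldehyde: an sp2 carbon with one H, double-bonded to O and single-bonded to carbon.
No fragment in the molecule satisfies every constraint, giving 0 matches.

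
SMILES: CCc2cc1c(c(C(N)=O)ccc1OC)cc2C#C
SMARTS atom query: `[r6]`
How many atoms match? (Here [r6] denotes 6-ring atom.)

10

Check the 19 heavy atoms by environment: 10× c (aromatic, in 6-ring) → match; 6× C (acyclic) → no; 2× O (acyclic) → no; 1× N (acyclic) → no.
That gives 10 matching atoms.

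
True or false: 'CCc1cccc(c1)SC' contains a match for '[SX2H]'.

False

The pattern [SX2H] describes an aliphatic sulfur with two connections, one being H — a thiol.
The closest candidate here is a methylthio ether (-SCH3), but the sulfur has H0 (bonded to two carbons), not H1. No other fragment satisfies the full query, so there is no match.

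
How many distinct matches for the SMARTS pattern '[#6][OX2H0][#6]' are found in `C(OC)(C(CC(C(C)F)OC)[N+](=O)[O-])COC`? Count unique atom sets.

3

[#6][OX2H0][#6] is the SMARTS for an ether: an aliphatic oxygen bridging two carbons with no H on the oxygen.
The molecule carries 3 separate instances of a methoxy ether (-OCH3) meeting every constraint; each maps to a distinct set of atoms, giving 3 matches.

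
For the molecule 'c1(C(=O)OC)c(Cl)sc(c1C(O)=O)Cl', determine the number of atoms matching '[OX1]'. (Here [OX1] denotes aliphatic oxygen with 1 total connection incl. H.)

2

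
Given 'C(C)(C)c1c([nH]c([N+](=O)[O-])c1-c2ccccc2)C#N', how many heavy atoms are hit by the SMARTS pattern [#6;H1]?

6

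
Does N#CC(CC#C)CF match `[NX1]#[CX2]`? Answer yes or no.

The pattern [NX1]#[CX2] describes a nitrogen triple-bonded to a two-connected carbon — a nitrile.
The molecule carries a nitrile (-C#N), whose atoms satisfy every constraint of the query, so the pattern matches.

Yes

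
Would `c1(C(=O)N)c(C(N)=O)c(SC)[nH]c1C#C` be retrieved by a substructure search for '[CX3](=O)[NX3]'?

Yes

The pattern [CX3](=O)[NX3] describes a carbonyl carbon bonded to a trivalent nitrogen — an amide.
The molecule carries a primary amide (-C(=O)NH2), whose atoms satisfy every constraint of the query, so the pattern matches.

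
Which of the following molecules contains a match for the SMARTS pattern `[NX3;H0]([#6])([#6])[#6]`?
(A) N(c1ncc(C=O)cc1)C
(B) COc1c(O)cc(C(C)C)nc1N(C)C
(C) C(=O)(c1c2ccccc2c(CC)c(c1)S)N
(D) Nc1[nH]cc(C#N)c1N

B

[NX3;H0]([#6])([#6])[#6] describes a trivalent nitrogen with no H, bonded to three carbons (a tertiary amine).
(A) has an N-methylamino group (-NHCH3) but the nitrogen still has one H (H1), not H0.
(B) contains a dimethylamino group (-N(CH3)2), which satisfies every atom and bond constraint.
(C) has a primary amide (-C(=O)NH2) but the amide nitrogen has H2 and only one carbon neighbour.
(D) has a primary amino group (-NH2) but the nitrogen has H2, not H0 with three carbons.
So the answer is (B).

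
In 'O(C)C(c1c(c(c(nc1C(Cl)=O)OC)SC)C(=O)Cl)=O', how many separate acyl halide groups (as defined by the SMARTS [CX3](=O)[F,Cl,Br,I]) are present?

2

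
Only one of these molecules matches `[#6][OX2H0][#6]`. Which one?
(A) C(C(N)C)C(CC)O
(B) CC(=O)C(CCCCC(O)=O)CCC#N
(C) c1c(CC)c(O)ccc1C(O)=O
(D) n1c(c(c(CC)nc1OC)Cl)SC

[#6][OX2H0][#6] describes an aliphatic oxygen bridging two carbons with no H on the oxygen (an ether).
(A) has a hydroxyl group (-OH) but the oxygen has H1, not H0 bridging two carbons.
(B) has a carboxylic acid group (-C(=O)OH) but the -OH oxygen has H1; the =O is OX1, not OX2.
(C) has a carboxylic acid group (-C(=O)OH) but the -OH oxygen has H1; the =O is OX1, not OX2.
(D) contains a methoxy ether (-OCH3), which satisfies every atom and bond constraint.
So the answer is (D).

D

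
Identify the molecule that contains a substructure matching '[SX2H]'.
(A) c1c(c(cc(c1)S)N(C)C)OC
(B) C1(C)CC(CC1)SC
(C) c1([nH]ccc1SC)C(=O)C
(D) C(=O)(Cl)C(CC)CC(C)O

[SX2H] describes an aliphatic sulfur with two connections, one being H (a thiol).
(A) contains a thiol (-SH), which satisfies every atom and bond constraint.
(B) has a methylthio ether (-SCH3) but the sulfur has H0 (bonded to two carbons), not H1.
(C) has a methylthio ether (-SCH3) but the sulfur has H0 (bonded to two carbons), not H1.
(D) has a hydroxyl group (-OH) but it is an -OH, not an -SH.
So the answer is (A).

A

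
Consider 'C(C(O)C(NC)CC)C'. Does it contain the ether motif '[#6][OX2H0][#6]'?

No

The pattern [#6][OX2H0][#6] describes an aliphatic oxygen bridging two carbons with no H on the oxygen — an ether.
The closest candidate here is a hydroxyl group (-OH), but the oxygen has H1, not H0 bridging two carbons. No other fragment satisfies the full query, so there is no match.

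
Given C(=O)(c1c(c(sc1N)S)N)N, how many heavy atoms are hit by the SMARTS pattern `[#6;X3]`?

5

The query [#6;X3] means: any carbon (aromatic or not) with three total connections.
Check the 11 heavy atoms by environment: 1× s (aromatic, X2) → no; 4× c (aromatic, X3) → match; 1× S (X2) → no; 3× N (X3) → no; 1× C (X3) → match; 1× O (X1) → no.
Summing the matching environments: 4 + 1 = 5 matching atoms.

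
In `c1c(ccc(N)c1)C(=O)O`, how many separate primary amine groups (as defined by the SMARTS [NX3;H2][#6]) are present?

[NX3;H2][#6] is the SMARTS for a primary amine: a trivalent nitrogen with two H attached to carbon.
Exactly one fragment in the molecule meets all constraints, giving 1 match.

1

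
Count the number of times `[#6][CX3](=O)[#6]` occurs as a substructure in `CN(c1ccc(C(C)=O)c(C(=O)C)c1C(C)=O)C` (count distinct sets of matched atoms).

[#6][CX3](=O)[#6] is the SMARTS for a ketone: a carbonyl carbon (no H) flanked by two carbons.
The molecule carries 3 separate instances of an acetyl/ketone group (-C(=O)CH3) meeting every constraint; each maps to a distinct set of atoms, giving 3 matches.

3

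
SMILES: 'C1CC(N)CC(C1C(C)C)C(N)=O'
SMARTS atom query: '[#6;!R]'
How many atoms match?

4

The query [#6;!R] means: carbon not in any ring.
Check the 13 heavy atoms by environment: 6× C (in 6-ring) → no; 2× N (acyclic) → no; 4× C (acyclic) → match; 1× O (acyclic) → no.
That gives 4 matching atoms.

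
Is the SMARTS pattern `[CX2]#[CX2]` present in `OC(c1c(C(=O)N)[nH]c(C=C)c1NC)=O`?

No

The pattern [CX2]#[CX2] describes a carbon-carbon triple bond — an alkyne.
The closest candidate here is a vinyl group (-CH=CH2), but the C=C is a double bond; both carbons are CX3, not CX2. No other fragment satisfies the full query, so there is no match.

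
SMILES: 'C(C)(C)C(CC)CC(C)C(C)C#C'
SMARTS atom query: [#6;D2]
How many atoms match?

3

The query [#6;D2] means: any carbon bonded to exactly two heavy atoms.
Check the 13 heavy atoms by environment: 6× C (D1) → no; 3× C (D2) → match; 4× C (D3) → no.
That gives 3 matching atoms.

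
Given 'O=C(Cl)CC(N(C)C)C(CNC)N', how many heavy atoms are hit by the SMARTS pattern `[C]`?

The query [C] means: uppercase C matches aliphatic (non-aromatic) carbon only.
Check the 13 heavy atoms by environment: 8× C → match; 3× N → no; 1× O → no; 1× Cl → no.
That gives 8 matching atoms.

8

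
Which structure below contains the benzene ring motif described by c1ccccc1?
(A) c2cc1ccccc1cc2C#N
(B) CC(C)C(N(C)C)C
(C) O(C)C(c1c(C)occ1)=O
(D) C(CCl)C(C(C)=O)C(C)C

c1ccccc1 describes six aromatic carbons in a ring (a benzene ring).
(A) contains the required atom environment, so the pattern matches.
(B) has a methyl group (-CH3) but no six-membered all-carbon aromatic ring is present.
(C) has a methyl group (-CH3) but no six-membered all-carbon aromatic ring is present.
(D) has a methyl group (-CH3) but no six-membered all-carbon aromatic ring is present.
So the answer is (A).

A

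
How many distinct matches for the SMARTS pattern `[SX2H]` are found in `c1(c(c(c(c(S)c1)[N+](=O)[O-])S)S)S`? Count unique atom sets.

[SX2H] is the SMARTS for a thiol: an aliphatic sulfur with two connections, one being H.
The molecule carries 4 separate instances of a thiol (-SH) meeting every constraint; each maps to a distinct set of atoms, giving 4 matches.

4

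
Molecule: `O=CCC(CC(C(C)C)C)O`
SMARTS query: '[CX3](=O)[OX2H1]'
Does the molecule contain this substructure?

No

The pattern [CX3](=O)[OX2H1] describes an sp2 carbon double-bonded to O and single-bonded to an -OH oxygen — a carboxylic acid.
The closest candidate here is an aldehyde (-CHO), but there is no singly-bonded oxygen on the carbonyl carbon. No other fragment satisfies the full query, so there is no match.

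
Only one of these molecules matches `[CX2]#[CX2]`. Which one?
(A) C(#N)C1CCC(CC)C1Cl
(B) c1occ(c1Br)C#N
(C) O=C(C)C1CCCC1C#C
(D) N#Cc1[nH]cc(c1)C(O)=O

C

[CX2]#[CX2] describes a carbon-carbon triple bond (an alkyne).
(A) has a nitrile (-C#N) but the triple bond is C#N, not C#C.
(B) has a nitrile (-C#N) but the triple bond is C#N, not C#C.
(C) contains an ethynyl group (-C#CH), which satisfies every atom and bond constraint.
(D) has a nitrile (-C#N) but the triple bond is C#N, not C#C.
So the answer is (C).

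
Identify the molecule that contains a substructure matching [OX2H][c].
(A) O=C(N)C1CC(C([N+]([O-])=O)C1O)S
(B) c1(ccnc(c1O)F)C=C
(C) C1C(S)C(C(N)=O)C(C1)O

B

[OX2H][c] describes a hydroxyl oxygen attached to an aromatic carbon (a phenol).
(A) has a hydroxyl group (-OH) but the -OH is on an aliphatic carbon, not an aromatic c.
(B) contains a hydroxyl group (-OH), which satisfies every atom and bond constraint.
(C) has a hydroxyl group (-OH) but the -OH is on an aliphatic carbon, not an aromatic c.
So the answer is (B).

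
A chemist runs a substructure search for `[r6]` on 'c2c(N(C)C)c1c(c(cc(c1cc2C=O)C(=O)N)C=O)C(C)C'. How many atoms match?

The query [r6] means: r6 matches atoms in a six-membered ring.
Check the 23 heavy atoms by environment: 10× c (aromatic, in 6-ring) → match; 8× C (acyclic) → no; 2× N (acyclic) → no; 3× O (acyclic) → no.
That gives 10 matching atoms.

10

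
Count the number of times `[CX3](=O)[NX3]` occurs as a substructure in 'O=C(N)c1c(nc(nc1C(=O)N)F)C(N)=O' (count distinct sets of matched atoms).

3

[CX3](=O)[NX3] is the SMARTS for an amide: a carbonyl carbon bonded to a trivalent nitrogen.
The molecule carries 3 separate instances of a primary amide (-C(=O)NH2) meeting every constraint; each maps to a distinct set of atoms, giving 3 matches.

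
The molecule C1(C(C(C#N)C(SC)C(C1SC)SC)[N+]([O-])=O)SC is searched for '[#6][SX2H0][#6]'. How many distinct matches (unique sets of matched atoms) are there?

4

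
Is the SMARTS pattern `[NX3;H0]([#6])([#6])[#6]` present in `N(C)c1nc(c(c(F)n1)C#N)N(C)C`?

Yes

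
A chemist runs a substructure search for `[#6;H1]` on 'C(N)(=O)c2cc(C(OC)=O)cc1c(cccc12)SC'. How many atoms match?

5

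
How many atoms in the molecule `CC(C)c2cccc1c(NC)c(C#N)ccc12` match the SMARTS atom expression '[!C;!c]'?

The query [!C;!c] means: neither aliphatic nor aromatic carbon — same as [!#6].
Check the 17 heavy atoms by environment: 10× c (aromatic) → no; 5× C → no; 2× N → match.
That gives 2 matching atoms.

2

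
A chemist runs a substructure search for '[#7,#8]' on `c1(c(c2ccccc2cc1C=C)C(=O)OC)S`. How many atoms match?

The query [#7,#8] means: nitrogen or oxygen (comma = OR).
Check the 17 heavy atoms by environment: 10× c (aromatic) → no; 4× C → no; 2× O → match; 1× S → no.
That gives 2 matching atoms.

2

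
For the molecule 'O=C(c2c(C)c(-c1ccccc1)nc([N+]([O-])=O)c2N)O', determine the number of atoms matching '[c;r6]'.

The query [c;r6] means: aromatic carbon that belongs to a six-membered ring.
Check the 20 heavy atoms by environment: 1× n (aromatic, in 6-ring) → no; 11× c (aromatic, in 6-ring) → match; 2× C (acyclic) → no; 1× N (acyclic) → no; 3× O (acyclic) → no; 1× N (charge +1, acyclic) → no; 1× O (charge -1, acyclic) → no.
That gives 11 matching atoms.

11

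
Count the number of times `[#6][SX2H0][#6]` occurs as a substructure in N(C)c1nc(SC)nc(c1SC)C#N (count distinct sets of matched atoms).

[#6][SX2H0][#6] is the SMARTS for a thioether: an aliphatic sulfur bridging two carbons with no H on the sulfur.
The molecule carries 2 separate instances of a methylthio ether (-SCH3) meeting every constraint; each maps to a distinct set of atoms, giving 2 matches.

2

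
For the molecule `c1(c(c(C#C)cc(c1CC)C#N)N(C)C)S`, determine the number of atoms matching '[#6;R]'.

6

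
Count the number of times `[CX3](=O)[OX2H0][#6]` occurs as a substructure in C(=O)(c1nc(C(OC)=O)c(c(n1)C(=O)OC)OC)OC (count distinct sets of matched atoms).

3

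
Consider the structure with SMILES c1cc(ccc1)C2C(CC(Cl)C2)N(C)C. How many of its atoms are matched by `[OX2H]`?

Check the 15 heavy atoms by environment: 2× C (H2, X4) → no; 3× C (H1, X4) → no; 1× Cl (H0, X1) → no; 1× N (H0, X3) → no; 2× C (H3, X4) → no; 1× c (aromatic, H0, X3) → no; 5× c (aromatic, H1, X3) → no.
No environment satisfies the query, so 0 matching atoms.

0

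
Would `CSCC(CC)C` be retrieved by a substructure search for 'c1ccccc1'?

No

The pattern c1ccccc1 describes six aromatic carbons in a ring — a benzene ring.
The closest candidate here is a methyl group (-CH3), but no six-membered all-carbon aromatic ring is present. No other fragment satisfies the full query, so there is no match.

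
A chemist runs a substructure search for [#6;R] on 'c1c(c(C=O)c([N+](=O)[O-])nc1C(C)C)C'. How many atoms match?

5

The query [#6;R] means: carbon that is part of a ring.
Check the 15 heavy atoms by environment: 1× n (aromatic, in 6-ring) → no; 5× c (aromatic, in 6-ring) → match; 5× C (acyclic) → no; 2× O (acyclic) → no; 1× N (charge +1, acyclic) → no; 1× O (charge -1, acyclic) → no.
That gives 5 matching atoms.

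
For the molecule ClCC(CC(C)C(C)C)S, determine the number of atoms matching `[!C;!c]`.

The query [!C;!c] means: neither aliphatic nor aromatic carbon — same as [!#6].
Check the 10 heavy atoms by environment: 8× C → no; 1× S → match; 1× Cl → match.
Summing the matching environments: 1 + 1 = 2 matching atoms.

2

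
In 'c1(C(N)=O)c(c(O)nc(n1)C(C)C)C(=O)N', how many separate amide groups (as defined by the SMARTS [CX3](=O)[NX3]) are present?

2

[CX3](=O)[NX3] is the SMARTS for an amide: a carbonyl carbon bonded to a trivalent nitrogen.
The molecule carries 2 separate instances of a primary amide (-C(=O)NH2) meeting every constraint; each maps to a distinct set of atoms, giving 2 matches.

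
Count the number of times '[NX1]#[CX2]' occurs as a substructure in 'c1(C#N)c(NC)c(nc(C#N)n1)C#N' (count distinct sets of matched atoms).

[NX1]#[CX2] is the SMARTS for a nitrile: a nitrogen triple-bonded to a two-connected carbon.
The molecule carries 3 separate instances of a nitrile (-C#N) meeting every constraint; each maps to a distinct set of atoms, giving 3 matches.

3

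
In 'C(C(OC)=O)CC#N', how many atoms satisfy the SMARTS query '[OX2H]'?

0

Check the 8 heavy atoms by environment: 2× C (H2, X4) → no; 1× C (H0, X2) → no; 1× N (H0, X1) → no; 1× C (H0, X3) → no; 1× O (H0, X1) → no; 1× O (H0, X2) → no; 1× C (H3, X4) → no.
No environment satisfies the query, so 0 matching atoms.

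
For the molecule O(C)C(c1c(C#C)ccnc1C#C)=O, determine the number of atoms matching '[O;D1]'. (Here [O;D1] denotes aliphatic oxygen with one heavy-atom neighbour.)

Check the 14 heavy atoms by environment: 1× n (aromatic, D2) → no; 2× c (aromatic, D2) → no; 3× c (aromatic, D3) → no; 2× C (D2) → no; 3× C (D1) → no; 1× C (D3) → no; 1× O (D1) → match; 1× O (D2) → no.
That gives 1 matching atom.

1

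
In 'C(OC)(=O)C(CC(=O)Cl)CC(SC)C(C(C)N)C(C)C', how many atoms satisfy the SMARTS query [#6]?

The query [#6] means: #6 matches any atom with atomic number 6 (carbon, aromatic or aliphatic).
Check the 20 heavy atoms by environment: 14× C → match; 1× N → no; 3× O → no; 1× Cl → no; 1× S → no.
That gives 14 matching atoms.

14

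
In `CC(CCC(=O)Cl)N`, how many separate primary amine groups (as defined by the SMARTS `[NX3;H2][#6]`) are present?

1

[NX3;H2][#6] is the SMARTS for a primary amine: a trivalent nitrogen with two H attached to carbon.
Exactly one fragment in the molecule meets all constraints, giving 1 match.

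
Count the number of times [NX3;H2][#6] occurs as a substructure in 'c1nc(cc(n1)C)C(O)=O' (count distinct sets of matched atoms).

0

[NX3;H2][#6] is the SMARTS for a primary amine: a trivalent nitrogen with two H attached to carbon.
No fragment in the molecule satisfies every constraint, giving 0 matches.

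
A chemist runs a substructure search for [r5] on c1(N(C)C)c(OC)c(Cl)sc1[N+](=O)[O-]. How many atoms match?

5

The query [r5] means: r5 matches atoms in a five-membered ring.
Check the 14 heavy atoms by environment: 1× s (aromatic, in 5-ring) → match; 4× c (aromatic, in 5-ring) → match; 2× O (acyclic) → no; 3× C (acyclic) → no; 1× N (charge +1, acyclic) → no; 1× O (charge -1, acyclic) → no; 1× N (acyclic) → no; 1× Cl (acyclic) → no.
Summing the matching environments: 1 + 4 = 5 matching atoms.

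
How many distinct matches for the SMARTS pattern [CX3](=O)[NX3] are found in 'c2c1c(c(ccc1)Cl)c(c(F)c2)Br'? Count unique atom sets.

0

[CX3](=O)[NX3] is the SMARTS for an amide: a carbonyl carbon bonded to a trivalent nitrogen.
No fragment in the molecule satisfies every constraint, giving 0 matches.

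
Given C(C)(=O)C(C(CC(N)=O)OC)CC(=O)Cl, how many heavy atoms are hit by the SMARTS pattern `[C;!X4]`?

3

The query [C;!X4] means: aliphatic carbon that does not have four total connections.
Check the 15 heavy atoms by environment: 6× C (X4) → no; 3× C (X3) → match; 3× O (X1) → no; 1× N (X3) → no; 1× Cl (X1) → no; 1× O (X2) → no.
That gives 3 matching atoms.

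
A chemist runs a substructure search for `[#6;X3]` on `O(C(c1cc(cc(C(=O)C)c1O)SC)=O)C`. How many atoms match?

The query [#6;X3] means: any carbon (aromatic or not) with three total connections.
Check the 16 heavy atoms by environment: 6× c (aromatic, X3) → match; 2× C (X3) → match; 2× O (X1) → no; 2× O (X2) → no; 3× C (X4) → no; 1× S (X2) → no.
Summing the matching environments: 6 + 2 = 8 matching atoms.

8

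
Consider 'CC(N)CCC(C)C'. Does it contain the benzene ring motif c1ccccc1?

The pattern c1ccccc1 describes six aromatic carbons in a ring — a benzene ring.
The closest candidate here is a methyl group (-CH3), but no six-membered all-carbon aromatic ring is present. No other fragment satisfies the full query, so there is no match.

No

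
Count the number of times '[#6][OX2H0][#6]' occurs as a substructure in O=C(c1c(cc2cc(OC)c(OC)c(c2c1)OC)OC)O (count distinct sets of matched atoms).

[#6][OX2H0][#6] is the SMARTS for an ether: an aliphatic oxygen bridging two carbons with no H on the oxygen.
The molecule carries 4 separate instances of a methoxy ether (-OCH3) meeting every constraint; each maps to a distinct set of atoms, giving 4 matches.

4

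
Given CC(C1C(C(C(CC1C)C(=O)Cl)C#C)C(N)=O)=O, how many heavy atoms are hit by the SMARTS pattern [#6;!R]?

The query [#6;!R] means: carbon not in any ring.
Check the 18 heavy atoms by environment: 6× C (in 6-ring) → no; 7× C (acyclic) → match; 3× O (acyclic) → no; 1× Cl (acyclic) → no; 1× N (acyclic) → no.
That gives 7 matching atoms.

7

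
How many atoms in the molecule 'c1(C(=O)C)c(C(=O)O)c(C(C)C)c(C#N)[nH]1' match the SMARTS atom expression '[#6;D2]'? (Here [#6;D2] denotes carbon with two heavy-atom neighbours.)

1

The query [#6;D2] means: any carbon bonded to exactly two heavy atoms.
Check the 16 heavy atoms by environment: 1× n (aromatic, D2) → no; 4× c (aromatic, D3) → no; 3× C (D3) → no; 3× C (D1) → no; 1× C (D2) → match; 1× N (D1) → no; 3× O (D1) → no.
That gives 1 matching atom.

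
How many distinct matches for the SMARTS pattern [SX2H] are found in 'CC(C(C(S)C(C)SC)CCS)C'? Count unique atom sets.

[SX2H] is the SMARTS for a thiol: an aliphatic sulfur with two connections, one being H.
The molecule carries 2 separate instances of a thiol (-SH) meeting every constraint; each maps to a distinct set of atoms, giving 2 matches.

2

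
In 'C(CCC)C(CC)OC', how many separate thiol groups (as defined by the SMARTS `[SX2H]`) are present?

0

[SX2H] is the SMARTS for a thiol: an aliphatic sulfur with two connections, one being H.
No fragment in the molecule satisfies every constraint, giving 0 matches.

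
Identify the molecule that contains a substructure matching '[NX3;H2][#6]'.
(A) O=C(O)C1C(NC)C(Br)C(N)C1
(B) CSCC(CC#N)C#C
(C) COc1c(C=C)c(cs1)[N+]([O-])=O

A

[NX3;H2][#6] describes a trivalent nitrogen with two H attached to carbon (a primary amine).
(A) contains a primary amino group (-NH2), which satisfies every atom and bond constraint.
(B) has a nitrile (-C#N) but the nitrogen is NX1 (triple-bonded), not NX3 with two H.
(C) has a nitro group (-[N+](=O)[O-]) but the nitrogen is [N+] with no H, not NX3H2.
So the answer is (A).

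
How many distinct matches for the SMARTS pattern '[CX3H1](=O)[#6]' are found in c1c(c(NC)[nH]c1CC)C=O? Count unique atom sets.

1

[CX3H1](=O)[#6] is the SMARTS for an aldehyde: an sp2 carbon with one H, double-bonded to O and single-bonded to carbon.
Exactly one fragment in the molecule meets all constraints, giving 1 match.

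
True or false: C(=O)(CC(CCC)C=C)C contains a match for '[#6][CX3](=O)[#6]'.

True

The pattern [#6][CX3](=O)[#6] describes a carbonyl carbon (no H) flanked by two carbons — a ketone.
The molecule carries an acetyl/ketone group (-C(=O)CH3), whose atoms satisfy every constraint of the query, so the pattern matches.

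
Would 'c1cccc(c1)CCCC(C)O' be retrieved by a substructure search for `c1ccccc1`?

The pattern c1ccccc1 describes six aromatic carbons in a ring — a benzene ring.
The molecule carries a phenyl ring, whose atoms satisfy every constraint of the query, so the pattern matches.

Yes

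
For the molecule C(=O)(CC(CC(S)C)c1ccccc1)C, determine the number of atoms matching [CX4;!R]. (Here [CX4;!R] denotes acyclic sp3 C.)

Check the 15 heavy atoms by environment: 6× C (X4, acyclic) → match; 6× c (aromatic, X3, in 6-ring) → no; 1× S (X2, acyclic) → no; 1× C (X3, acyclic) → no; 1× O (X1, acyclic) → no.
That gives 6 matching atoms.

6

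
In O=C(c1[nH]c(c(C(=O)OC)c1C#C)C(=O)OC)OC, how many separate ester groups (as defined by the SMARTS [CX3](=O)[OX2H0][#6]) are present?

3

[CX3](=O)[OX2H0][#6] is the SMARTS for an ester: a carbonyl carbon bonded to an oxygen that is itself bonded to carbon (no H on that O).
The molecule carries 3 separate instances of a methyl-ester group (-C(=O)OCH3) meeting every constraint; each maps to a distinct set of atoms, giving 3 matches.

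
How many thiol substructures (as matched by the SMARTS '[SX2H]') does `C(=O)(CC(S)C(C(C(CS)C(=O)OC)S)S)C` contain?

4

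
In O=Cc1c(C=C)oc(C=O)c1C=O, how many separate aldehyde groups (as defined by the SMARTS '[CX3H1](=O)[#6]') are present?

[CX3H1](=O)[#6] is the SMARTS for an aldehyde: an sp2 carbon with one H, double-bonded to O and single-bonded to carbon.
The molecule carries 3 separate instances of an aldehyde (-CHO) meeting every constraint; each maps to a distinct set of atoms, giving 3 matches.

3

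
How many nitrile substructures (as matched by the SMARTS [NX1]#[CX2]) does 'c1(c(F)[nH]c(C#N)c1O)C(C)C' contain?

1

[NX1]#[CX2] is the SMARTS for a nitrile: a nitrogen triple-bonded to a two-connected carbon.
Exactly one fragment in the molecule meets all constraints, giving 1 match.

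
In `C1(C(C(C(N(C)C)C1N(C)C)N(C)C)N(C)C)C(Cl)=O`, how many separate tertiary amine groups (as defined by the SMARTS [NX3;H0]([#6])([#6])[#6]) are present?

4

[NX3;H0]([#6])([#6])[#6] is the SMARTS for a tertiary amine: a trivalent nitrogen with no H, bonded to three carbons.
The molecule carries 4 separate instances of a dimethylamino group (-N(CH3)2) meeting every constraint; each maps to a distinct set of atoms, giving 4 matches.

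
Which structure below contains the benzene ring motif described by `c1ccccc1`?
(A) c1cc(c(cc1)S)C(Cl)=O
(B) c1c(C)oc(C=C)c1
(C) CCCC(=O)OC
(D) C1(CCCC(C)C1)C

c1ccccc1 describes six aromatic carbons in a ring (a benzene ring).
(A) contains the required atom environment, so the pattern matches.
(B) has a methyl group (-CH3) but no six-membered all-carbon aromatic ring is present.
(C) has a methyl group (-CH3) but no six-membered all-carbon aromatic ring is present.
(D) has a methyl group (-CH3) but no six-membered all-carbon aromatic ring is present.
So the answer is (A).

A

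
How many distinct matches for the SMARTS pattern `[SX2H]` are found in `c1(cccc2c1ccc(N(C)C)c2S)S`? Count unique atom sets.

2

[SX2H] is the SMARTS for a thiol: an aliphatic sulfur with two connections, one being H.
The molecule carries 2 separate instances of a thiol (-SH) meeting every constraint; each maps to a distinct set of atoms, giving 2 matches.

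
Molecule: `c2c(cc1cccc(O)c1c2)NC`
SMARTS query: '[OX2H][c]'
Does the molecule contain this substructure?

Yes

The pattern [OX2H][c] describes a hydroxyl oxygen attached to an aromatic carbon — a phenol.
The molecule carries a hydroxyl group (-OH), whose atoms satisfy every constraint of the query, so the pattern matches.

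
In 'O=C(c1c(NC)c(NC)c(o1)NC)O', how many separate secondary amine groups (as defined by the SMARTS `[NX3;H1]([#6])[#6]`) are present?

3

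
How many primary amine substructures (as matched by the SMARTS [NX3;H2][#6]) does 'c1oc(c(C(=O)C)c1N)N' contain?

2

[NX3;H2][#6] is the SMARTS for a primary amine: a trivalent nitrogen with two H attached to carbon.
The molecule carries 2 separate instances of a primary amino group (-NH2) meeting every constraint; each maps to a distinct set of atoms, giving 2 matches.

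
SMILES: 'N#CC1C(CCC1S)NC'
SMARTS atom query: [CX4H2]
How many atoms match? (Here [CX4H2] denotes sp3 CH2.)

2

Check the 10 heavy atoms by environment: 3× C (H1, X4) → no; 2× C (H2, X4) → match; 1× S (H1, X2) → no; 1× N (H1, X3) → no; 1× C (H3, X4) → no; 1× C (H0, X2) → no; 1× N (H0, X1) → no.
That gives 2 matching atoms.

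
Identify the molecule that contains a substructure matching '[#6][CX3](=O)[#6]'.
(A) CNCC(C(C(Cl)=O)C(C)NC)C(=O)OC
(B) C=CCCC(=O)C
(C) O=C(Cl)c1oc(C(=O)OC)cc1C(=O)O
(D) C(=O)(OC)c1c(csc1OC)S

[#6][CX3](=O)[#6] describes a carbonyl carbon (no H) flanked by two carbons (a ketone).
(A) has a methyl-ester group (-C(=O)OCH3) but one neighbour of the carbonyl carbon is O, not C.
(B) contains an acetyl/ketone group (-C(=O)CH3), which satisfies every atom and bond constraint.
(C) has a methyl-ester group (-C(=O)OCH3) but one neighbour of the carbonyl carbon is O, not C.
(D) has a methyl-ester group (-C(=O)OCH3) but one neighbour of the carbonyl carbon is O, not C.
So the answer is (B).

B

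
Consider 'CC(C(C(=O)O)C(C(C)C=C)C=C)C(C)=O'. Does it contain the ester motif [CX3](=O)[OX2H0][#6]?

No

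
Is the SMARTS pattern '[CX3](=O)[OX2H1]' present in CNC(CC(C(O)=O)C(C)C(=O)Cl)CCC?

Yes

The pattern [CX3](=O)[OX2H1] describes an sp2 carbon double-bonded to O and single-bonded to an -OH oxygen — a carboxylic acid.
The molecule carries a carboxylic acid group (-C(=O)OH), whose atoms satisfy every constraint of the query, so the pattern matches.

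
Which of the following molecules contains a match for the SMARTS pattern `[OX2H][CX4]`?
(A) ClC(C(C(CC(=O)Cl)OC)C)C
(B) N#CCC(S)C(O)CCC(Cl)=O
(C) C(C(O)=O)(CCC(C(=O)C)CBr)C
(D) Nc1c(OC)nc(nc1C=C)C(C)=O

[OX2H][CX4] describes a hydroxyl oxygen bound to an sp3 (X4) carbon (an aliphatic alcohol).
(A) has a methoxy ether (-OCH3) but the oxygen has H0 (ether), not H1.
(B) contains a hydroxyl group (-OH), which satisfies every atom and bond constraint.
(C) has a carboxylic acid group (-C(=O)OH) but the -OH is on a CX3 carbonyl carbon, not a CX4 carbon.
(D) has a methoxy ether (-OCH3) but the oxygen has H0 (ether), not H1.
So the answer is (B).

B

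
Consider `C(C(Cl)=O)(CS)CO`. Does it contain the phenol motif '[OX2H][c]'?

No

The pattern [OX2H][c] describes a hydroxyl oxygen attached to an aromatic carbon — a phenol.
The closest candidate here is a hydroxyl group (-OH), but the -OH is on an aliphatic carbon, not an aromatic c. No other fragment satisfies the full query, so there is no match.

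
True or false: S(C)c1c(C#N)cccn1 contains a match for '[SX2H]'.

False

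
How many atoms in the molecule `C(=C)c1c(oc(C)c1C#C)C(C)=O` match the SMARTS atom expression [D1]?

The query [D1] means: atom with exactly one heavy-atom neighbour (degree 1).
Check the 13 heavy atoms by environment: 1× o (aromatic, D2) → no; 4× c (aromatic, D3) → no; 1× C (D3) → no; 1× O (D1) → match; 4× C (D1) → match; 2× C (D2) → no.
Summing the matching environments: 1 + 4 = 5 matching atoms.

5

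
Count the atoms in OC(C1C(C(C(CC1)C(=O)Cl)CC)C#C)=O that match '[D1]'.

The query [D1] means: atom with exactly one heavy-atom neighbour (degree 1).
Check the 16 heavy atoms by environment: 6× C (D3) → no; 4× C (D2) → no; 2× C (D1) → match; 3× O (D1) → match; 1× Cl (D1) → match.
Summing the matching environments: 2 + 3 + 1 = 6 matching atoms.

6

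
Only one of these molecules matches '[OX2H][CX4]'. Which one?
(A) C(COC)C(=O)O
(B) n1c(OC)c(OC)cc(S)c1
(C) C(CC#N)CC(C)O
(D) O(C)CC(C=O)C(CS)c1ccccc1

C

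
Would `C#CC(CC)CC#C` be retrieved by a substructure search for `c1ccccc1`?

The pattern c1ccccc1 describes six aromatic carbons in a ring — a benzene ring.
The closest candidate here is a methyl group (-CH3), but no six-membered all-carbon aromatic ring is present. No other fragment satisfies the full query, so there is no match.

No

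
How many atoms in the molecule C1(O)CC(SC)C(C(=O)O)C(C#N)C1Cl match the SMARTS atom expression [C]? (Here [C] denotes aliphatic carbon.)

9

Check the 15 heavy atoms by environment: 9× C → match; 1× Cl → no; 1× N → no; 3× O → no; 1× S → no.
That gives 9 matching atoms.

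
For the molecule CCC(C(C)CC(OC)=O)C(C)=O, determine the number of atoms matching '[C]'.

The query [C] means: uppercase C matches aliphatic (non-aromatic) carbon only.
Check the 13 heavy atoms by environment: 10× C → match; 3× O → no.
That gives 10 matching atoms.

10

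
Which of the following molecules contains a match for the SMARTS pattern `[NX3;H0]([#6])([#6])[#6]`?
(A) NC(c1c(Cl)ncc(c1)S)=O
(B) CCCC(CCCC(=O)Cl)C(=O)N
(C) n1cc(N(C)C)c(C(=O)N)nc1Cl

[NX3;H0]([#6])([#6])[#6] describes a trivalent nitrogen with no H, bonded to three carbons (a tertiary amine).
(A) has a primary amide (-C(=O)NH2) but the amide nitrogen has H2 and only one carbon neighbour.
(B) has a primary amide (-C(=O)NH2) but the amide nitrogen has H2 and only one carbon neighbour.
(C) contains a dimethylamino group (-N(CH3)2), which satisfies every atom and bond constraint.
So the answer is (C).

C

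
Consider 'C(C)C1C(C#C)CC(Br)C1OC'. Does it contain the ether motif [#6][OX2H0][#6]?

Yes

The pattern [#6][OX2H0][#6] describes an aliphatic oxygen bridging two carbons with no H on the oxygen — an ether.
The molecule carries a methoxy ether (-OCH3), whose atoms satisfy every constraint of the query, so the pattern matches.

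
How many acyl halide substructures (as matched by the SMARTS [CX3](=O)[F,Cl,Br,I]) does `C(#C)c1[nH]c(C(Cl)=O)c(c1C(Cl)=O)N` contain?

2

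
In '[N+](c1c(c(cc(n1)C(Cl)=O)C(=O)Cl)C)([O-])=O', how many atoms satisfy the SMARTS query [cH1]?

1

The query [cH1] means: aromatic carbon bearing exactly one hydrogen.
Check the 16 heavy atoms by environment: 1× n (aromatic, H0) → no; 4× c (aromatic, H0) → no; 1× c (aromatic, H1) → match; 1× C (H3) → no; 1× N (charge +1, H0) → no; 1× O (charge -1, H0) → no; 3× O (H0) → no; 2× C (H0) → no; 2× Cl (H0) → no.
That gives 1 matching atom.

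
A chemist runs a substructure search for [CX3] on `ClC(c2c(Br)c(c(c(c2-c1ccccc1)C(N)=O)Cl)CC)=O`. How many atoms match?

The query [CX3] means: C with X3: aliphatic carbon with exactly 3 total connections.
Check the 22 heavy atoms by environment: 12× c (aromatic, X3) → no; 2× C (X4) → no; 2× C (X3) → match; 2× O (X1) → no; 1× N (X3) → no; 2× Cl (X1) → no; 1× Br (X1) → no.
That gives 2 matching atoms.

2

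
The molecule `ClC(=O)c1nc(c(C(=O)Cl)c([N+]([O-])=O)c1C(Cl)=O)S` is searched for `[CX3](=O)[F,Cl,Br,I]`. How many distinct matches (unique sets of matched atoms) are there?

[CX3](=O)[F,Cl,Br,I] is the SMARTS for an acyl halide: a carbonyl carbon bonded to a halogen.
The molecule carries 3 separate instances of an acyl chloride (-C(=O)Cl) meeting every constraint; each maps to a distinct set of atoms, giving 3 matches.

3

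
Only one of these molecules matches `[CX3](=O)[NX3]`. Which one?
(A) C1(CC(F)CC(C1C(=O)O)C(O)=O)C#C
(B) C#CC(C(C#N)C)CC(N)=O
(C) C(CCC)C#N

[CX3](=O)[NX3] describes a carbonyl carbon bonded to a trivalent nitrogen (an amide).
(A) has a carboxylic acid group (-C(=O)OH) but the carbonyl is bonded to O, not to an NX3 nitrogen.
(B) contains a primary amide (-C(=O)NH2), which satisfies every atom and bond constraint.
(C) has a nitrile (-C#N) but the nitrile N is NX1 (triple-bonded), not NX3.
So the answer is (B).

B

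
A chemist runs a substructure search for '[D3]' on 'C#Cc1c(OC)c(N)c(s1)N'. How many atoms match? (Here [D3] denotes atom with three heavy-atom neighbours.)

4

The query [D3] means: atom with exactly three heavy-atom neighbours.
Check the 11 heavy atoms by environment: 1× s (aromatic, D2) → no; 4× c (aromatic, D3) → match; 1× C (D2) → no; 2× C (D1) → no; 1× O (D2) → no; 2× N (D1) → no.
That gives 4 matching atoms.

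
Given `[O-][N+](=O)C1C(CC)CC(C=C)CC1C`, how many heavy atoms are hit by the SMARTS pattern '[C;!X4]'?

2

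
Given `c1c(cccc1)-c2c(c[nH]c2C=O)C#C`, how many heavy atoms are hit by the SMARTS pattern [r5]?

5

Check the 15 heavy atoms by environment: 1× n (aromatic, in 5-ring) → match; 4× c (aromatic, in 5-ring) → match; 3× C (acyclic) → no; 6× c (aromatic, in 6-ring) → no; 1× O (acyclic) → no.
Summing the matching environments: 1 + 4 = 5 matching atoms.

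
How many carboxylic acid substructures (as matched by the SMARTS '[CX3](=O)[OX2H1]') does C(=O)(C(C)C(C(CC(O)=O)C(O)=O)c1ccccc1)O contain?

3

[CX3](=O)[OX2H1] is the SMARTS for a carboxylic acid: an sp2 carbon double-bonded to O and single-bonded to an -OH oxygen.
The molecule carries 3 separate instances of a carboxylic acid group (-C(=O)OH) meeting every constraint; each maps to a distinct set of atoms, giving 3 matches.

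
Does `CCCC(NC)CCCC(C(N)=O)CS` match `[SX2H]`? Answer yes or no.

The pattern [SX2H] describes an aliphatic sulfur with two connections, one being H — a thiol.
The molecule carries a thiol (-SH), whose atoms satisfy every constraint of the query, so the pattern matches.

Yes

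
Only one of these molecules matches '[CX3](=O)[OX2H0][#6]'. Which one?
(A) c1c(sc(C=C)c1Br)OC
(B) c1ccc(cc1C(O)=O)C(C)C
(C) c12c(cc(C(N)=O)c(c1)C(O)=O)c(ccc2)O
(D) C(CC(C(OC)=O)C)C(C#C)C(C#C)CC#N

D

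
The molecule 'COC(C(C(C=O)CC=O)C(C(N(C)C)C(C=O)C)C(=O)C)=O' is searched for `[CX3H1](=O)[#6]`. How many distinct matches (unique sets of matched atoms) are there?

[CX3H1](=O)[#6] is the SMARTS for an aldehyde: an sp2 carbon with one H, double-bonded to O and single-bonded to carbon.
The molecule carries 3 separate instances of an aldehyde (-CHO) meeting every constraint; each maps to a distinct set of atoms, giving 3 matches.

3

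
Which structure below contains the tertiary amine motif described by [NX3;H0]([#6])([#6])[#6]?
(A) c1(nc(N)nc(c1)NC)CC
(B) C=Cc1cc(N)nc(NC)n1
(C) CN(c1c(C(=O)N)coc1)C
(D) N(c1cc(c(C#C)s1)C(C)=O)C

[NX3;H0]([#6])([#6])[#6] describes a trivalent nitrogen with no H, bonded to three carbons (a tertiary amine).
(A) has a primary amino group (-NH2) but the nitrogen has H2, not H0 with three carbons.
(B) has an N-methylamino group (-NHCH3) but the nitrogen still has one H (H1), not H0.
(C) contains a dimethylamino group (-N(CH3)2), which satisfies every atom and bond constraint.
(D) has an N-methylamino group (-NHCH3) but the nitrogen still has one H (H1), not H0.
So the answer is (C).

C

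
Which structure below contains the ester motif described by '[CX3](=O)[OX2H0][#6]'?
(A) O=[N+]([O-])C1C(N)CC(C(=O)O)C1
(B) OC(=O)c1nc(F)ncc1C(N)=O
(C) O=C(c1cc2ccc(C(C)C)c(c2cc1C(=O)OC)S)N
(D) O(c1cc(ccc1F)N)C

C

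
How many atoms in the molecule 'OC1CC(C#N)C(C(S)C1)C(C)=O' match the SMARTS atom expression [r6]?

Check the 13 heavy atoms by environment: 6× C (in 6-ring) → match; 1× S (acyclic) → no; 3× C (acyclic) → no; 2× O (acyclic) → no; 1× N (acyclic) → no.
That gives 6 matching atoms.

6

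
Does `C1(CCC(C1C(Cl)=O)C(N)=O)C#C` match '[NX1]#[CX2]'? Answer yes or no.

The pattern [NX1]#[CX2] describes a nitrogen triple-bonded to a two-connected carbon — a nitrile.
The closest candidate here is a primary amide (-C(=O)NH2), but the nitrogen is NX3, not NX1. No other fragment satisfies the full query, so there is no match.

No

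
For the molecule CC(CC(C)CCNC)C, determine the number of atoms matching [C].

9

The query [C] means: uppercase C matches aliphatic (non-aromatic) carbon only.
Check the 10 heavy atoms by environment: 9× C → match; 1× N → no.
That gives 9 matching atoms.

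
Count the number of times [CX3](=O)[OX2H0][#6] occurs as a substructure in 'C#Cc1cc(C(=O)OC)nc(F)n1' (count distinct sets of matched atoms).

[CX3](=O)[OX2H0][#6] is the SMARTS for an ester: a carbonyl carbon bonded to an oxygen that is itself bonded to carbon (no H on that O).
Exactly one fragment in the molecule meets all constraints, giving 1 match.

1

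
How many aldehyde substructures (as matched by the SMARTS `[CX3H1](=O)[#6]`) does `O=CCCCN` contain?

[CX3H1](=O)[#6] is the SMARTS for an aldehyde: an sp2 carbon with one H, double-bonded to O and single-bonded to carbon.
Exactly one fragment in the molecule meets all constraints, giving 1 match.

1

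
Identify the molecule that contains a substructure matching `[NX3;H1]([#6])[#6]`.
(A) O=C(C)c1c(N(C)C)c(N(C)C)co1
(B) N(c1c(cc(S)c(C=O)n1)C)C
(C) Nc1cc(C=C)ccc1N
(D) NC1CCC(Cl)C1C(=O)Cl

B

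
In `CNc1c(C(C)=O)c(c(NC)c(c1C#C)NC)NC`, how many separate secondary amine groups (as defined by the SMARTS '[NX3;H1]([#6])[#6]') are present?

[NX3;H1]([#6])[#6] is the SMARTS for a secondary amine: a trivalent nitrogen with one H, bonded to two carbons.
The molecule carries 4 separate instances of an N-methylamino group (-NHCH3) meeting every constraint; each maps to a distinct set of atoms, giving 4 matches.

4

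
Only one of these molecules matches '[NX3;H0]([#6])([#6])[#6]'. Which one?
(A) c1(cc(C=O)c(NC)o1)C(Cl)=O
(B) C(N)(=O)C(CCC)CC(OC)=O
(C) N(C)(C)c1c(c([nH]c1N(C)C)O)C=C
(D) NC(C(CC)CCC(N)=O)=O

[NX3;H0]([#6])([#6])[#6] describes a trivalent nitrogen with no H, bonded to three carbons (a tertiary amine).
(A) has an N-methylamino group (-NHCH3) but the nitrogen still has one H (H1), not H0.
(B) has a primary amide (-C(=O)NH2) but the amide nitrogen has H2 and only one carbon neighbour.
(C) contains a dimethylamino group (-N(CH3)2), which satisfies every atom and bond constraint.
(D) has a primary amide (-C(=O)NH2) but the amide nitrogen has H2 and only one carbon neighbour.
So the answer is (C).

C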